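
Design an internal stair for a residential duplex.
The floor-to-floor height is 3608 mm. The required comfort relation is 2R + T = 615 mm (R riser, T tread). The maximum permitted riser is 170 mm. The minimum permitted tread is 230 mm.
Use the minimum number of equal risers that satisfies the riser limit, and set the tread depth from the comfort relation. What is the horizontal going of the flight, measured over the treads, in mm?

6027 mm

3608 / 170 = 21.22, so 22 risers are needed.
Riser R = 3608 / 22 = 164 mm, within the 170 mm limit.
Tread T = 615 − 2 × 164 = 287 mm (≥ 230 mm).
Going = (22 − 1) × 287 = 6027 mm.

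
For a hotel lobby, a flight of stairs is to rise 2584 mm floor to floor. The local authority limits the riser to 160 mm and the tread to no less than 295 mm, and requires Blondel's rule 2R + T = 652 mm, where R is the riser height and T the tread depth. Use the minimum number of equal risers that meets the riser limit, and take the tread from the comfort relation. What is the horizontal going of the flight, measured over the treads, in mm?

At most 160 each: 2584/160 = 16.15, giving 17 risers.
Riser R = 2584 / 17 = 152 mm, within the 160 mm limit.
T = 652 − 2·152 = 348 mm, which satisfies the 295 mm minimum.
Going = (17 − 1) × 348 = 5568 mm.

5568 mm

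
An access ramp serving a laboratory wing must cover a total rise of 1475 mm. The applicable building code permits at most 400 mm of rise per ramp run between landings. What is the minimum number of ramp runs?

At most 400 each: 1475/400 = 3.69, giving 4 ramp runs.

4 runs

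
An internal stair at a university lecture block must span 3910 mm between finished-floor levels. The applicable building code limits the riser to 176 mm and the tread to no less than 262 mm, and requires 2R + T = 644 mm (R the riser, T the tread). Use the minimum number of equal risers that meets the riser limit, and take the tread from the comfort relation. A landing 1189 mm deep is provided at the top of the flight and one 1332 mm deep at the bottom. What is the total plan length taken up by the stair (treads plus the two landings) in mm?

9209 mm

⌈3910/176⌉ = 23 risers.
Riser R = 3910 / 23 = 170 mm, within the 176 mm limit.
From 2R + T = 644: T = 644 − 340 = 304 mm.
Going = (23 − 1) × 304 = 6688 mm.
Add landings: 6688 + 1189 + 1332 = 9209 mm.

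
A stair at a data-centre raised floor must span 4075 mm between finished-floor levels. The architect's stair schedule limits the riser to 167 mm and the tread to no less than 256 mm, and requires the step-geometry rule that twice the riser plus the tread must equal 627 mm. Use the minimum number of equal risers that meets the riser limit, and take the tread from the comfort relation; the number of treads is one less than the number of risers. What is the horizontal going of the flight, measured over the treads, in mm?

4075 / 167 = 24.401 → round up to 25 risers.
Riser R = 4075 / 25 = 163 mm, within the 167 mm limit.
Tread T = 627 − 2 × 163 = 301 mm (≥ 256 mm).
25 risers give 24 treads; going = 24 × 301 = 7224 mm.

7224 mm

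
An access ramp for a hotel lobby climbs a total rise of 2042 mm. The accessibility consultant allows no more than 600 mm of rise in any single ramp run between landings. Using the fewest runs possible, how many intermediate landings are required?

2042 / 600 = 3.403 → round up to 4 ramp runs.
4 runs are separated by 3 intermediate landings.

3 intermediate landings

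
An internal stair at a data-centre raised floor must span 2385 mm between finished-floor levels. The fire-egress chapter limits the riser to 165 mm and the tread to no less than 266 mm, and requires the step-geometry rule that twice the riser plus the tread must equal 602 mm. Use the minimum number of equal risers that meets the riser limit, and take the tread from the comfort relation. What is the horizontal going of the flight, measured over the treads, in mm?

3976 mm

⌈2385/165⌉ = 15 risers.
Riser R = 2385 / 15 = 159 mm, within the 165 mm limit.
Tread T = 602 − 2 × 159 = 284 mm (≥ 266 mm).
Treads = 15 − 1 = 14; going = 14 × 284 = 3976 mm.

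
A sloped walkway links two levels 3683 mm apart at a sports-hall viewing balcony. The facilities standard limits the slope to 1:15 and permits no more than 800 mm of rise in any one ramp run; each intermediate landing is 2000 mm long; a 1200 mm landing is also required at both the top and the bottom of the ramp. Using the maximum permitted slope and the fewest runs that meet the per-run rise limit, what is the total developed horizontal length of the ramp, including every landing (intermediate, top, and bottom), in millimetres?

3683 / 800 = 4.604 → round up to 5 ramp runs. That means 4 intermediate landings.
Ramp run (horizontal) at 1:15: 3683 × 15 = 55245 mm.
4 intermediate landings contribute 4 × 2000 = 8000 mm.
Top and bottom landings: 2 × 1200 = 2400 mm.
Total = 55245 + 8000 + 2400 = 65645 mm.

65645 mm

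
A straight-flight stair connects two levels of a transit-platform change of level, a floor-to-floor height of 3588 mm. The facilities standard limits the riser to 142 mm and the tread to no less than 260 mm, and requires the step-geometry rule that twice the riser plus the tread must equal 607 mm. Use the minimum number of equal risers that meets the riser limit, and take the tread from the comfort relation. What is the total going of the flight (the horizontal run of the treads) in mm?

8275 mm

3588 / 142 = 25.268 → round up to 26 risers.
R = 3588 ÷ 26 = 138 mm.
From 2R + T = 607: T = 607 − 276 = 331 mm.
26 risers give 25 treads; going = 25 × 331 = 8275 mm.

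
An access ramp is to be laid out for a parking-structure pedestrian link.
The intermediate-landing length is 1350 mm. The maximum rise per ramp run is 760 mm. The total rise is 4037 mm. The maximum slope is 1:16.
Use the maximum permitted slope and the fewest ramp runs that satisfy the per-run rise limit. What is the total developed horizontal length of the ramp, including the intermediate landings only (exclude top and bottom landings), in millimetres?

71342 mm

At most 760 each: 4037/760 = 5.31, giving 6 ramp runs. That means 5 intermediate landings.
Horizontal run for 4037 mm of rise at 1:16 is 4037 × 16 = 64592 mm.
5 intermediate landings contribute 5 × 1350 = 6750 mm.
Total developed length = 64592 + 6750 = 71342 mm.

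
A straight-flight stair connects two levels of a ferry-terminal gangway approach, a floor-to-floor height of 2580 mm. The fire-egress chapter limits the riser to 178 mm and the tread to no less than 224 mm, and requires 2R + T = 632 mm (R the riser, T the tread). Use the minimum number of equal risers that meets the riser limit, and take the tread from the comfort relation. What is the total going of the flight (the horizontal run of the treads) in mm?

4032 mm

2580 / 178 = 14.49, so 15 risers are needed.
R = 2580 ÷ 15 = 172 mm.
T = 632 − 2·172 = 288 mm, which satisfies the 224 mm minimum.
Going = (15 − 1) × 288 = 4032 mm.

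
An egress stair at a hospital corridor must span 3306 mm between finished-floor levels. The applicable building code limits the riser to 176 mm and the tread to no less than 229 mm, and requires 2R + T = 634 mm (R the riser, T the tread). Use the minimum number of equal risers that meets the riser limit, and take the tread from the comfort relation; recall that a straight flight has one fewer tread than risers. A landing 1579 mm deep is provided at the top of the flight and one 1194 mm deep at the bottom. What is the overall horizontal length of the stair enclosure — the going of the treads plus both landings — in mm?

7921 mm

At most 176 each: 3306/176 = 18.78, giving 19 risers.
Each riser is 3306/19 = 174 mm (≤ 176 mm).
T = 634 − 2·174 = 286 mm, which satisfies the 229 mm minimum.
19 risers give 18 treads; going = 18 × 286 = 5148 mm.
Enclosure = 5148 + 1579 + 1194 = 7921 mm.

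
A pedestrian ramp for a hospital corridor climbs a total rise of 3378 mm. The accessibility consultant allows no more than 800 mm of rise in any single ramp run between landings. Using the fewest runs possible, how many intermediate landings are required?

3378 / 800 = 4.223 → round up to 5 ramp runs.
5 runs are separated by 4 intermediate landings.

4 intermediate landings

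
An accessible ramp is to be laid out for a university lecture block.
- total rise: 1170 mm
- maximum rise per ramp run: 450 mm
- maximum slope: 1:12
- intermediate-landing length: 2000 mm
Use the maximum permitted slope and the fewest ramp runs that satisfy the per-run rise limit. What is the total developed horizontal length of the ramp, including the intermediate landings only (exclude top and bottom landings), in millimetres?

18040 mm

⌈1170/450⌉ = 3 ramp runs. That means 2 intermediate landings.
Ramp run (horizontal) at 1:12: 1170 × 12 = 14040 mm.
2 intermediate landings contribute 2 × 2000 = 4000 mm.
Total developed length = 14040 + 4000 = 18040 mm.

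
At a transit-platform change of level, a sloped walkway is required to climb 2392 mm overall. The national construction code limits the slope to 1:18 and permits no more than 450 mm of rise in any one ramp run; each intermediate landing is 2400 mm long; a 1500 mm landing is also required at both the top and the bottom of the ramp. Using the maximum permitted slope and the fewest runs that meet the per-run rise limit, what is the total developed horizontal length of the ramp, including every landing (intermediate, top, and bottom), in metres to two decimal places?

2392 / 450 = 5.316 → round up to 6 ramp runs. That means 5 intermediate landings.
Horizontal run for 2392 mm of rise at 1:18 is 2392 × 18 = 43056 mm.
5 intermediate landings contribute 5 × 2400 = 12000 mm.
Top and bottom landings: 2 × 1500 = 3000 mm.
Total = 43056 + 12000 + 3000 = 58056 mm.
= 58.06 m.

58.06 m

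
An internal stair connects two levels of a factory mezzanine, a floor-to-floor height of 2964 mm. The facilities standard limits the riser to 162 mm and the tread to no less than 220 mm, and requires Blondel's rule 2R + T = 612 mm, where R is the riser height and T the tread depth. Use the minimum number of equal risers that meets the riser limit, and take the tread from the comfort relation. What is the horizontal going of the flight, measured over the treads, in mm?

5400 mm

At most 162 each: 2964/162 = 18.30, giving 19 risers.
Riser R = 2964 / 19 = 156 mm, within the 162 mm limit.
T = 612 − 2·156 = 300 mm, which satisfies the 220 mm minimum.
19 risers give 18 treads; going = 18 × 300 = 5400 mm.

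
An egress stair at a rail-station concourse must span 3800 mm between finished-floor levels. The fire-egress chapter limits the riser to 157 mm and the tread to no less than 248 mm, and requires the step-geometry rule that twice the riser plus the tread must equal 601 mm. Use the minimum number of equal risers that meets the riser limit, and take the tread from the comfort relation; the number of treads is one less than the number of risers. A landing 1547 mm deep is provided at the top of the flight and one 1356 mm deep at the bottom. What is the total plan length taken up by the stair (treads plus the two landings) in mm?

3800 / 157 = 24.20, so 25 risers are needed.
Riser R = 3800 / 25 = 152 mm, within the 157 mm limit.
From 2R + T = 601: T = 601 − 304 = 297 mm.
Going = (25 − 1) × 297 = 7128 mm.
Add landings: 7128 + 1547 + 1356 = 10031 mm.

10031 mm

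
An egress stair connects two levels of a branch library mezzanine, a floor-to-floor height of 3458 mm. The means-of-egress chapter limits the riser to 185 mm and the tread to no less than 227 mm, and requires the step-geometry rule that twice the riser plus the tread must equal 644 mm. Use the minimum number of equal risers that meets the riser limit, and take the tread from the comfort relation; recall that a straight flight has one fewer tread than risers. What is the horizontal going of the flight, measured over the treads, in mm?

3458 / 185 = 18.69, so 19 risers are needed.
Riser R = 3458 / 19 = 182 mm, within the 185 mm limit.
From 2R + T = 644: T = 644 − 364 = 280 mm.
Treads = 19 − 1 = 18; going = 18 × 280 = 5040 mm.

5040 mm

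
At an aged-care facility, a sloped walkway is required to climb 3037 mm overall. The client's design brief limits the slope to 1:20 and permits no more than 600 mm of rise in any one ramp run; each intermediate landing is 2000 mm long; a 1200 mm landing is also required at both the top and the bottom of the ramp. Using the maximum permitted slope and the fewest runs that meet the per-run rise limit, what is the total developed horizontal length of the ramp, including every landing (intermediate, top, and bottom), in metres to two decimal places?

At most 600 each: 3037/600 = 5.06, giving 6 ramp runs. That means 5 intermediate landings.
Horizontal run for 3037 mm of rise at 1:20 is 3037 × 20 = 60740 mm.
5 intermediate landings contribute 5 × 2000 = 10000 mm.
Top and bottom landings: 2 × 1200 = 2400 mm.
Total = 60740 + 10000 + 2400 = 73140 mm.
= 73.14 m.

73.14 m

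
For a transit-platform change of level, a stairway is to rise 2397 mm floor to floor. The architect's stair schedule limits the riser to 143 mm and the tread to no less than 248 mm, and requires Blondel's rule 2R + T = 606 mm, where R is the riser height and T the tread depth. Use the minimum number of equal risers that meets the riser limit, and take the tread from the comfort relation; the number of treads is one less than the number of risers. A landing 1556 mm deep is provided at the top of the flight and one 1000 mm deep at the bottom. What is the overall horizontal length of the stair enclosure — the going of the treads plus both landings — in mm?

7740 mm

2397 / 143 = 16.76, so 17 risers are needed.
R = 2397 ÷ 17 = 141 mm.
Tread T = 606 − 2 × 141 = 324 mm (≥ 248 mm).
Treads = 17 − 1 = 16; going = 16 × 324 = 5184 mm.
Enclosure = 5184 + 1556 + 1000 = 7740 mm.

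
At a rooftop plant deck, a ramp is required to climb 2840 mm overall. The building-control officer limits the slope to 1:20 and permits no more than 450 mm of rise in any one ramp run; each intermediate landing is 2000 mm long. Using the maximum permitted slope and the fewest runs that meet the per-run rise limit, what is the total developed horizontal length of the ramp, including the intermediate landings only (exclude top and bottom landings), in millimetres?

2840 / 450 = 6.31, so 7 ramp runs are needed. That means 6 intermediate landings.
Horizontal run for 2840 mm of rise at 1:20 is 2840 × 20 = 56800 mm.
6 intermediate landings contribute 6 × 2000 = 12000 mm.
Developed length = 56800 + 12000 = 68800 mm.

68800 mm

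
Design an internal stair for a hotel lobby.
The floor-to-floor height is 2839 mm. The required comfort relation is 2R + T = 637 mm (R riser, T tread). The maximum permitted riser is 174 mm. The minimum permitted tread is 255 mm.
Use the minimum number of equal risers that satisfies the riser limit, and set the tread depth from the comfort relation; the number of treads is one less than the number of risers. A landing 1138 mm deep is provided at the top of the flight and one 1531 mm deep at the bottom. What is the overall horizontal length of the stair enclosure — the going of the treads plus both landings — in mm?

⌈2839/174⌉ = 17 risers.
Riser R = 2839 / 17 = 167 mm, within the 174 mm limit.
From 2R + T = 637: T = 637 − 334 = 303 mm.
Going = (17 − 1) × 303 = 4848 mm.
Add landings: 4848 + 1138 + 1531 = 7517 mm.

7517 mm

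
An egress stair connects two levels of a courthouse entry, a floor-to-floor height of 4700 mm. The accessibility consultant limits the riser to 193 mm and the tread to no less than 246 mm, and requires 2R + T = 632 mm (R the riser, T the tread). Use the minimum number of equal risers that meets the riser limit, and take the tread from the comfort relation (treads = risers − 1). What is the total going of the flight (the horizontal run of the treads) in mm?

6144 mm

4700 / 193 = 24.35, so 25 risers are needed.
Each riser is 4700/25 = 188 mm (≤ 193 mm).
Tread T = 632 − 2 × 188 = 256 mm (≥ 246 mm).
Treads = 25 − 1 = 24; going = 24 × 256 = 6144 mm.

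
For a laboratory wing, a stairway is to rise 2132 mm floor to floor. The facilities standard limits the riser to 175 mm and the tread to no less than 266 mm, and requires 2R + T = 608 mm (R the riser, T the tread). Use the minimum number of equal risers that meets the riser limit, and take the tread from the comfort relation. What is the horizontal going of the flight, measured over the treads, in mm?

At most 175 each: 2132/175 = 12.18, giving 13 risers.
Riser R = 2132 / 13 = 164 mm, within the 175 mm limit.
From 2R + T = 608: T = 608 − 328 = 280 mm.
Going = (13 − 1) × 280 = 3360 mm.

3360 mm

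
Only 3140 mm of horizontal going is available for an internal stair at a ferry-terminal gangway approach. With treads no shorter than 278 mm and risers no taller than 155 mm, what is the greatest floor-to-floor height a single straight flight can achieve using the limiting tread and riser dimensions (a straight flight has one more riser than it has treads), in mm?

1860 mm

3140 / 278 = 11.29, so 11 treads fit.
Risers = treads + 1 = 12.
Maximum height = 12 × 155 = 1860 mm.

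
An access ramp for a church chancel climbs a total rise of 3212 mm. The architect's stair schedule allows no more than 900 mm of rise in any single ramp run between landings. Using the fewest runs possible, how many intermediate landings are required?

At most 900 each: 3212/900 = 3.57, giving 4 ramp runs.
4 runs are separated by 3 intermediate landings.

3 intermediate landings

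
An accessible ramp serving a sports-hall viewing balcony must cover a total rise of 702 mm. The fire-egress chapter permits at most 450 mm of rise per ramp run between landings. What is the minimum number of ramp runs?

2 runs

⌈702/450⌉ = 2 ramp runs.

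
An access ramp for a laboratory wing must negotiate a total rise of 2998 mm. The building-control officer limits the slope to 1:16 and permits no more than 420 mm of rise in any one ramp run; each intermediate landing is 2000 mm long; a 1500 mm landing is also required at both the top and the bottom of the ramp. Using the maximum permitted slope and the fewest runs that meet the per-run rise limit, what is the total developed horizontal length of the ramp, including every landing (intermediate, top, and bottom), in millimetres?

2998 / 420 = 7.14, so 8 ramp runs are needed. That means 7 intermediate landings.
Horizontal run for 2998 mm of rise at 1:16 is 2998 × 16 = 47968 mm.
7 intermediate landings contribute 7 × 2000 = 14000 mm.
Top and bottom landings: 2 × 1500 = 3000 mm.
Total = 47968 + 14000 + 3000 = 64968 mm.

64968 mm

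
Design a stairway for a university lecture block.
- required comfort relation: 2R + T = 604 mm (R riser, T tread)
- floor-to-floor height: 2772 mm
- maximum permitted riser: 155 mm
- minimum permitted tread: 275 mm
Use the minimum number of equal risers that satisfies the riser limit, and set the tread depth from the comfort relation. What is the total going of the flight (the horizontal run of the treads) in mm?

⌈2772/155⌉ = 18 risers.
Riser R = 2772 / 18 = 154 mm, within the 155 mm limit.
From 2R + T = 604: T = 604 − 308 = 296 mm.
Going = (18 − 1) × 296 = 5032 mm.

5032 mm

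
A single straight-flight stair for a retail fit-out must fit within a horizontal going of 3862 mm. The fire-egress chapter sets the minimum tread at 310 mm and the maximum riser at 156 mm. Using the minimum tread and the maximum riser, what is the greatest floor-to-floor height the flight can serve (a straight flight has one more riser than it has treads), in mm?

Treads that fit: ⌊3862 / 310⌋ = 12.
Risers = treads + 1 = 13.
Maximum height = 13 × 156 = 2028 mm.

2028 mm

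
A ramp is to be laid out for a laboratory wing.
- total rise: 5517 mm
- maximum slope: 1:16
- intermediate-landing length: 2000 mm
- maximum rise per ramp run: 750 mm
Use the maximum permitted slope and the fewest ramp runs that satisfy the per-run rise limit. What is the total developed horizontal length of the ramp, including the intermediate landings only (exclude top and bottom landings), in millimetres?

102272 mm

5517 / 750 = 7.356 → round up to 8 ramp runs. That means 7 intermediate landings.
Ramp run (horizontal) at 1:16: 5517 × 16 = 88272 mm.
7 intermediate landings contribute 7 × 2000 = 14000 mm.
Developed length = 88272 + 14000 = 102272 mm.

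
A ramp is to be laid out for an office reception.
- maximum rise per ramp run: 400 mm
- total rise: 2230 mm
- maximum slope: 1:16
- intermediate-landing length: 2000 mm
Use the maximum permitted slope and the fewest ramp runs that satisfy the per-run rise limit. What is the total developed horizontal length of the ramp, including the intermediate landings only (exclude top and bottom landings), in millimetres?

45680 mm

At most 400 each: 2230/400 = 5.58, giving 6 ramp runs. That means 5 intermediate landings.
Horizontal run for 2230 mm of rise at 1:16 is 2230 × 16 = 35680 mm.
Intermediate landings: 5 × 2000 = 10000 mm.
Total developed length = 35680 + 10000 = 45680 mm.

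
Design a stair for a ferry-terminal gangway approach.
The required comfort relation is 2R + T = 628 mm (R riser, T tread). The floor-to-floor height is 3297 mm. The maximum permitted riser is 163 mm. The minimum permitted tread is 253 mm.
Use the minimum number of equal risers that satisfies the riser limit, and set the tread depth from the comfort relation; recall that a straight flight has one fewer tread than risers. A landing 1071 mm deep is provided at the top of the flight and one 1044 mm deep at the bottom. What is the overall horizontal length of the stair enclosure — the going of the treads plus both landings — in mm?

8395 mm

⌈3297/163⌉ = 21 risers.
Riser R = 3297 / 21 = 157 mm, within the 163 mm limit.
T = 628 − 2·157 = 314 mm, which satisfies the 253 mm minimum.
21 risers give 20 treads; going = 20 × 314 = 6280 mm.
Add landings: 6280 + 1071 + 1044 = 8395 mm.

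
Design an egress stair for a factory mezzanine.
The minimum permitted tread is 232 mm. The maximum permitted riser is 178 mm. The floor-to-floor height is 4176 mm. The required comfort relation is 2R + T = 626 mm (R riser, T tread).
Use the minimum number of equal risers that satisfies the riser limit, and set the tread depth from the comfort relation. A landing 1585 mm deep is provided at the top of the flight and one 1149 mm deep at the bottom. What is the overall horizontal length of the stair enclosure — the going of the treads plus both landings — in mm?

4176 / 178 = 23.461 → round up to 24 risers.
Each riser is 4176/24 = 174 mm (≤ 178 mm).
From 2R + T = 626: T = 626 − 348 = 278 mm.
24 risers give 23 treads; going = 23 × 278 = 6394 mm.
Enclosure = 6394 + 1585 + 1149 = 9128 mm.

9128 mm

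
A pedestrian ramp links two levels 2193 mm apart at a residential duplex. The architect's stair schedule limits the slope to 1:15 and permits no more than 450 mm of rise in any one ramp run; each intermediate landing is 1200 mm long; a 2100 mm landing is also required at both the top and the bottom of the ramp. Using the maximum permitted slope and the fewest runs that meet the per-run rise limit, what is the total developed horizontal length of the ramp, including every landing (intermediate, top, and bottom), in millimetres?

41895 mm

2193 / 450 = 4.87, so 5 ramp runs are needed. That means 4 intermediate landings.
Ramp run (horizontal) at 1:15: 2193 × 15 = 32895 mm.
Intermediate landings: 4 × 1200 = 4800 mm.
Top and bottom landings: 2 × 2100 = 4200 mm.
Total = 32895 + 4800 + 4200 = 41895 mm.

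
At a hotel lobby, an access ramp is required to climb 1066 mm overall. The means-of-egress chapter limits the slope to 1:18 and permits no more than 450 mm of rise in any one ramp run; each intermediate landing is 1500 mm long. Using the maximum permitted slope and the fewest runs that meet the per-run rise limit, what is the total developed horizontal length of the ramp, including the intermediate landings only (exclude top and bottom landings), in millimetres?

22188 mm

1066 / 450 = 2.369 → round up to 3 ramp runs. That means 2 intermediate landings.
Horizontal run for 1066 mm of rise at 1:18 is 1066 × 18 = 19188 mm.
2 intermediate landings contribute 2 × 1500 = 3000 mm.
Total developed length = 19188 + 3000 = 22188 mm.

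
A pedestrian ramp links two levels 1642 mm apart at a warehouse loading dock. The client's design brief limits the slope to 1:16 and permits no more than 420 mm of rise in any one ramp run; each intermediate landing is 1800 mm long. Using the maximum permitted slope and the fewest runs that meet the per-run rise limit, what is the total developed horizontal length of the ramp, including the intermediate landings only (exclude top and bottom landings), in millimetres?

31672 mm

1642 / 420 = 3.91, so 4 ramp runs are needed. That means 3 intermediate landings.
Horizontal run for 1642 mm of rise at 1:16 is 1642 × 16 = 26272 mm.
3 intermediate landings contribute 3 × 1800 = 5400 mm.
Developed length = 26272 + 5400 = 31672 mm.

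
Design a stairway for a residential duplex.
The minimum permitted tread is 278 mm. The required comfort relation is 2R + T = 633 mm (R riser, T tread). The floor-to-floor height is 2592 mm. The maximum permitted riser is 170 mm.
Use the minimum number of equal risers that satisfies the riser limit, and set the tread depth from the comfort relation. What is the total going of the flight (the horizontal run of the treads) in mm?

2592 / 170 = 15.247 → round up to 16 risers.
R = 2592 ÷ 16 = 162 mm.
From 2R + T = 633: T = 633 − 324 = 309 mm.
16 risers give 15 treads; going = 15 × 309 = 4635 mm.

4635 mm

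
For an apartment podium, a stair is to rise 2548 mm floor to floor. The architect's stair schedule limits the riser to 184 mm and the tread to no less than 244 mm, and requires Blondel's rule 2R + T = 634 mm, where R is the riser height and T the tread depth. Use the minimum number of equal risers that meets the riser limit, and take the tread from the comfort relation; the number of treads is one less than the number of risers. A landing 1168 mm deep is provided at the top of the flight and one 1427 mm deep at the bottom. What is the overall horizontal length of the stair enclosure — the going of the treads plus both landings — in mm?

At most 184 each: 2548/184 = 13.85, giving 14 risers.
R = 2548 ÷ 14 = 182 mm.
T = 634 − 2·182 = 270 mm, which satisfies the 244 mm minimum.
14 risers give 13 treads; going = 13 × 270 = 3510 mm.
Add landings: 3510 + 1168 + 1427 = 6105 mm.

6105 mm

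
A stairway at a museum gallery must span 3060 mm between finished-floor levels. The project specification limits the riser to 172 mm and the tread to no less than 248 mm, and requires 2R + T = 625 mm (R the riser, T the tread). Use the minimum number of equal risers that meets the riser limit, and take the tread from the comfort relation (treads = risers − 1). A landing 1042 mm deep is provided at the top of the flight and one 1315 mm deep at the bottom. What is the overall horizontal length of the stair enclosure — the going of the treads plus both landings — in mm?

3060 / 172 = 17.791 → round up to 18 risers.
R = 3060 ÷ 18 = 170 mm.
Tread T = 625 − 2 × 170 = 285 mm (≥ 248 mm).
18 risers give 17 treads; going = 17 × 285 = 4845 mm.
Enclosure = 4845 + 1042 + 1315 = 7202 mm.

7202 mm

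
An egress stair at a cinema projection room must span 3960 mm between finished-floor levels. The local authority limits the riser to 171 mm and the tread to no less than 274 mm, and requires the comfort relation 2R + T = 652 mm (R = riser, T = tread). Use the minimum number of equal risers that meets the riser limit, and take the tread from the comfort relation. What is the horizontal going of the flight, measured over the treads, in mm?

7406 mm

3960 / 171 = 23.158 → round up to 24 risers.
Each riser is 3960/24 = 165 mm (≤ 171 mm).
Tread T = 652 − 2 × 165 = 322 mm (≥ 274 mm).
24 risers give 23 treads; going = 23 × 322 = 7406 mm.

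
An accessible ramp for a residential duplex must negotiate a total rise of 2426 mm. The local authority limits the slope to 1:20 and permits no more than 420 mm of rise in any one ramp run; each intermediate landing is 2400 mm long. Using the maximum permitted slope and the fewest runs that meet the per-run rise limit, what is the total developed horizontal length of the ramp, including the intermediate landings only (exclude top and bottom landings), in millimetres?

⌈2426/420⌉ = 6 ramp runs. That means 5 intermediate landings.
Ramp run (horizontal) at 1:20: 2426 × 20 = 48520 mm.
Intermediate landings: 5 × 2400 = 12000 mm.
Total developed length = 48520 + 12000 = 60520 mm.

60520 mm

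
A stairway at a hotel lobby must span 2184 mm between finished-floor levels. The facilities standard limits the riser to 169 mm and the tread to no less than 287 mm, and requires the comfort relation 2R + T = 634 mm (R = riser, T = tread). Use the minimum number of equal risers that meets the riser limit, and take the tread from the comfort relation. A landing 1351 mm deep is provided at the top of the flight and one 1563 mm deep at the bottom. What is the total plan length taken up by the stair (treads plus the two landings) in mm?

6490 mm

2184 / 169 = 12.923 → round up to 13 risers.
R = 2184 ÷ 13 = 168 mm.
T = 634 − 2·168 = 298 mm, which satisfies the 287 mm minimum.
13 risers give 12 treads; going = 12 × 298 = 3576 mm.
Enclosure = 3576 + 1351 + 1563 = 6490 mm.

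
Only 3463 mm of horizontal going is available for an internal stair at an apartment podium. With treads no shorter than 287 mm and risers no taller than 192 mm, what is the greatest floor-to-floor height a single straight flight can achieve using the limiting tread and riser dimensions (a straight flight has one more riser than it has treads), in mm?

Treads that fit: ⌊3463 / 287⌋ = 12.
Risers = treads + 1 = 13.
Maximum height = 13 × 192 = 2496 mm.

2496 mm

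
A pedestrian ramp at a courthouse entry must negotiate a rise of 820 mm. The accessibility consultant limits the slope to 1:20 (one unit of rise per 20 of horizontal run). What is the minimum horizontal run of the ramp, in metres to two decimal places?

Run = rise × 20 = 820 × 20 = 16400 mm.
16400 mm = 16.40 m.

16.40 m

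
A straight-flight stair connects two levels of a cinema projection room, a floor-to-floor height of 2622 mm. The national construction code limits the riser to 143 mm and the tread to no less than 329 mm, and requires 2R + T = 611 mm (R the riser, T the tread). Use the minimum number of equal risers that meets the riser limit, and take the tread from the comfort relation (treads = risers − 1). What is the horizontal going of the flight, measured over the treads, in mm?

6030 mm

2622 / 143 = 18.34, so 19 risers are needed.
R = 2622 ÷ 19 = 138 mm.
Tread T = 611 − 2 × 138 = 335 mm (≥ 329 mm).
19 risers give 18 treads; going = 18 × 335 = 6030 mm.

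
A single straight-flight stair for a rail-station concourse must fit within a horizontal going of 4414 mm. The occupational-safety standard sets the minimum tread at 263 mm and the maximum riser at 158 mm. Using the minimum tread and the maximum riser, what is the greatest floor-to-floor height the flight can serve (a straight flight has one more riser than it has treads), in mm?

4414 / 263 = 16.78, so 16 treads fit.
Risers = treads + 1 = 17.
Maximum height = 17 × 158 = 2686 mm.

2686 mm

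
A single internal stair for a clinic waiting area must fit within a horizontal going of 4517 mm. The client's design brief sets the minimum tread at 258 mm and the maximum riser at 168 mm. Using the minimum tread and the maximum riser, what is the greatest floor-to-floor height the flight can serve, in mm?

Treads that fit: ⌊4517 / 258⌋ = 17.
Risers = treads + 1 = 18.
Maximum height = 18 × 168 = 3024 mm.

3024 mm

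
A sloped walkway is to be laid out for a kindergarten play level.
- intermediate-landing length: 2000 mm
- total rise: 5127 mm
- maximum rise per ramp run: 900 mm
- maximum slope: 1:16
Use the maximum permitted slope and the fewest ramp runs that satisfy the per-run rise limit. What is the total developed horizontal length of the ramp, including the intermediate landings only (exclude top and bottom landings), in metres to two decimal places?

⌈5127/900⌉ = 6 ramp runs. That means 5 intermediate landings.
Ramp run (horizontal) at 1:16: 5127 × 16 = 82032 mm.
5 intermediate landings contribute 5 × 2000 = 10000 mm.
Total developed length = 82032 + 10000 = 92032 mm.
= 92.03 m.

92.03 m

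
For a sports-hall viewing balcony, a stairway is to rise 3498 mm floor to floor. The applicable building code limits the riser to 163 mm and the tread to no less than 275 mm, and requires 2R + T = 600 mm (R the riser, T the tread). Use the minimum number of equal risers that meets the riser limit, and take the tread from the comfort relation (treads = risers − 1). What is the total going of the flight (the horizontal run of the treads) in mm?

5922 mm

3498 / 163 = 21.46, so 22 risers are needed.
R = 3498 ÷ 22 = 159 mm.
Tread T = 600 − 2 × 159 = 282 mm (≥ 275 mm).
Going = (22 − 1) × 282 = 5922 mm.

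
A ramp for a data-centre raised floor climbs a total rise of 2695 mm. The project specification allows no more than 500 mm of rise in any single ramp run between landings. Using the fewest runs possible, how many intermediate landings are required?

2695 / 500 = 5.390 → round up to 6 ramp runs.
6 runs are separated by 5 intermediate landings.

5 intermediate landings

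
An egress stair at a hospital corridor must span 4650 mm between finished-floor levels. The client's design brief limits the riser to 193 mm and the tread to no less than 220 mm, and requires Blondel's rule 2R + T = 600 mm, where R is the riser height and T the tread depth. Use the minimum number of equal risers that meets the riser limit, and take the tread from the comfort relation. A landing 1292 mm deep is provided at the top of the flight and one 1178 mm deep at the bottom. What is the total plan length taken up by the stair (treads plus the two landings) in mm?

7942 mm

At most 193 each: 4650/193 = 24.09, giving 25 risers.
Each riser is 4650/25 = 186 mm (≤ 193 mm).
Tread T = 600 − 2 × 186 = 228 mm (≥ 220 mm).
25 risers give 24 treads; going = 24 × 228 = 5472 mm.
Enclosure = 5472 + 1292 + 1178 = 7942 mm.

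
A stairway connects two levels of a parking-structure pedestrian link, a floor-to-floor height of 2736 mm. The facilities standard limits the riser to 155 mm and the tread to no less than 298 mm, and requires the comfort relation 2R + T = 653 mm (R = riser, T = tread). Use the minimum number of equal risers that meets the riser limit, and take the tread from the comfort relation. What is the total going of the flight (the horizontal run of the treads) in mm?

2736 / 155 = 17.65, so 18 risers are needed.
Riser R = 2736 / 18 = 152 mm, within the 155 mm limit.
T = 653 − 2·152 = 349 mm, which satisfies the 298 mm minimum.
Treads = 18 − 1 = 17; going = 17 × 349 = 5933 mm.

5933 mm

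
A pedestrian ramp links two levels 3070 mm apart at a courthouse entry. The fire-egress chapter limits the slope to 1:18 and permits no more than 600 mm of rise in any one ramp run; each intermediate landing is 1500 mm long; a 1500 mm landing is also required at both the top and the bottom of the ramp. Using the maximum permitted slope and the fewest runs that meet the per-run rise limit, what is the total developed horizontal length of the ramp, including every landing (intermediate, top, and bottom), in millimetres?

65760 mm

3070 / 600 = 5.12, so 6 ramp runs are needed. That means 5 intermediate landings.
Ramp run (horizontal) at 1:18: 3070 × 18 = 55260 mm.
Intermediate landings: 5 × 1500 = 7500 mm.
Top and bottom landings: 2 × 1500 = 3000 mm.
Total = 55260 + 7500 + 3000 = 65760 mm.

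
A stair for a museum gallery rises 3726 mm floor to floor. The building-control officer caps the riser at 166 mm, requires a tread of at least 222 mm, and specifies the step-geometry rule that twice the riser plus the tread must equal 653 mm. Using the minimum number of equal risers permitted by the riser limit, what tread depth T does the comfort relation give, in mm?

3726 / 166 = 22.446 → round up to 23 risers.
Riser R = 3726 / 23 = 162 mm, within the 166 mm limit.
T = 653 − 2·162 = 329 mm, which satisfies the 222 mm minimum.

329 mm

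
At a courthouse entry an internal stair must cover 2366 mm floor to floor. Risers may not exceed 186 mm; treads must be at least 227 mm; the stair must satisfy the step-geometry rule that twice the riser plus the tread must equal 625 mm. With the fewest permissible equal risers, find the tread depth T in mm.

261 mm

2366 / 186 = 12.720 → round up to 13 risers.
R = 2366 ÷ 13 = 182 mm.
T = 625 − 2·182 = 261 mm, which satisfies the 227 mm minimum.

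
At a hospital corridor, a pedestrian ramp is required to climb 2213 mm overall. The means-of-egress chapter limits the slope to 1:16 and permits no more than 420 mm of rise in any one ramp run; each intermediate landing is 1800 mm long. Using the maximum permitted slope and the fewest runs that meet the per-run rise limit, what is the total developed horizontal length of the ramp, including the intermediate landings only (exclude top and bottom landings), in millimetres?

44408 mm

2213 / 420 = 5.27, so 6 ramp runs are needed. That means 5 intermediate landings.
Ramp run (horizontal) at 1:16: 2213 × 16 = 35408 mm.
Intermediate landings: 5 × 1800 = 9000 mm.
Developed length = 35408 + 9000 = 44408 mm.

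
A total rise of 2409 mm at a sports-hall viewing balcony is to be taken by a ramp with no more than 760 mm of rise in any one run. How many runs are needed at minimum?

4 runs

⌈2409/760⌉ = 4 ramp runs.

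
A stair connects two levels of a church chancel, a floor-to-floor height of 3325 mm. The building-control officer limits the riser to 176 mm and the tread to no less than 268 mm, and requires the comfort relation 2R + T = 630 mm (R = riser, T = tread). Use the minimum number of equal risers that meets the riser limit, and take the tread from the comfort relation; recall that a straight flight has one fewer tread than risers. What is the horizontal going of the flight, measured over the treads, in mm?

5040 mm

3325 / 176 = 18.89, so 19 risers are needed.
R = 3325 ÷ 19 = 175 mm.
Tread T = 630 − 2 × 175 = 280 mm (≥ 268 mm).
Treads = 19 − 1 = 18; going = 18 × 280 = 5040 mm.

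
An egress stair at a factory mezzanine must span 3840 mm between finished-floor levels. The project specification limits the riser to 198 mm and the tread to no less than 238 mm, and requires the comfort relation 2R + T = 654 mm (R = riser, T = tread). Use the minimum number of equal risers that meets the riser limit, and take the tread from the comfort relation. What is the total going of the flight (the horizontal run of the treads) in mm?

At most 198 each: 3840/198 = 19.39, giving 20 risers.
Each riser is 3840/20 = 192 mm (≤ 198 mm).
Tread T = 654 − 2 × 192 = 270 mm (≥ 238 mm).
Going = (20 − 1) × 270 = 5130 mm.

5130 mm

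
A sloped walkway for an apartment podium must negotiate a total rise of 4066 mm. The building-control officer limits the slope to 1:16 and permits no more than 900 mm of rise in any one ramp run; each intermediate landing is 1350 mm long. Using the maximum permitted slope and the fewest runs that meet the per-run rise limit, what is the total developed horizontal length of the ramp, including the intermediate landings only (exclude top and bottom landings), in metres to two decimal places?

70.46 m

At most 900 each: 4066/900 = 4.52, giving 5 ramp runs. That means 4 intermediate landings.
Horizontal run for 4066 mm of rise at 1:16 is 4066 × 16 = 65056 mm.
Intermediate landings: 4 × 1350 = 5400 mm.
Total developed length = 65056 + 5400 = 70456 mm.
= 70.46 m.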